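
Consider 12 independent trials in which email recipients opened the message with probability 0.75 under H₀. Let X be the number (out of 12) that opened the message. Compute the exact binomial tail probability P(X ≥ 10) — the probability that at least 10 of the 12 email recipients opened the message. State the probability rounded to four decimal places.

P = 0.3907

X ~ Binomial(n=12, p=0.75).
P(X ≥ 10) = C(12,10)·0.75^10·0.25^2 + C(12,11)·0.75^11·0.25^1 + C(12,12)·0.75^12·0.25^0.
= 0.232293 + 0.126705 + 0.031676 = 0.3907.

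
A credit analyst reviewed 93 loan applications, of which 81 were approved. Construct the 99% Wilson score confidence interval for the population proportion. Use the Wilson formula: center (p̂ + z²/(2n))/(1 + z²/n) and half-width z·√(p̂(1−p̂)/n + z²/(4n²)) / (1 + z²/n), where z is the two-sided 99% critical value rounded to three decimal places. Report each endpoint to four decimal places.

Here p̂ = 81/93 = 0.87097 and z = 2.576 (z² = 6.635776).
Denominator 1 + z²/n = 1 + 6.635776/93 = 1.071352.
Adjusted center: (0.87097 + z²/(2n))/1.071352 = 0.84626.
Radicand: p̂(1−p̂)/n + z²/(4n²) = 0.001208419 + 0.000191808 = 0.001400227.
Half-width = 2.576·√0.001400227/1.071352 = 0.08997.
Interval: 0.84626 ± 0.08997 → (0.7563, 0.9362).

(0.7563, 0.9362)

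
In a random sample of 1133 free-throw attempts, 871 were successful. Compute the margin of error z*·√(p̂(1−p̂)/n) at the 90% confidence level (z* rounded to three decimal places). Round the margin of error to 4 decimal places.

ME = 0.0206

With x = 871 successes in n = 1133, p̂ = 0.76876.
Standard error of p̂: √(0.177770/1133) = √0.000156902 = 0.012526.
The 90% critical value is z* = 1.645.
So ME = 0.0206.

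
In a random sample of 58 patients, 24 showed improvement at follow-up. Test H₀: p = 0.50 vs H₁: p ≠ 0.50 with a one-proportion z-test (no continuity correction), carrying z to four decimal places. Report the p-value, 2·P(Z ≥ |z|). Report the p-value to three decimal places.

p-value = 0.189

Sample proportion p̂ = 24/58 = 0.41379.
Under H₀, SE = √(p₀(1−p₀)/n) = √(0.50·0.50/58) = √0.004310345 = 0.065653.
z = (p̂ − p₀)/SE = (24/58 − 0.50)/0.065653 ≈ -1.3131.
p-value = 2·P(Z ≥ |z|) with z = -1.3131 → 0.189.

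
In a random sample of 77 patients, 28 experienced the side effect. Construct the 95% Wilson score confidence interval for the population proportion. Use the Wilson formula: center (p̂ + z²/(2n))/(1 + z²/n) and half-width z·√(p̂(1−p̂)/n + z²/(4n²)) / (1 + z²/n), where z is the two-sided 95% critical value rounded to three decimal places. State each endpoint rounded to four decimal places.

p̂ = 28/77 = 0.36364; z = 1.960, so z² = 3.841600.
1 + z²/n = 1.049891.
Adjusted center: (0.36364 + z²/(2n))/1.049891 = 0.37012.
Radicand: p̂(1−p̂)/n + z²/(4n²) = 0.003005259 + 0.000161983 = 0.003167242.
Half-width = 1.960·√0.003167242/1.049891 = 0.10506.
Interval: 0.37012 ± 0.10506 → (0.2651, 0.4752).

(0.2651, 0.4752)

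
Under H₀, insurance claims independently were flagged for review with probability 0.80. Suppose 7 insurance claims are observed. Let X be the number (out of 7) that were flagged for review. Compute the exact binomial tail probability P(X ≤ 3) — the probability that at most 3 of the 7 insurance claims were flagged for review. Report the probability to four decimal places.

X ~ Binomial(n=7, p=0.80).
P(X ≤ 3) = C(7,0)·0.80^0·0.20^7 + C(7,1)·0.80^1·0.20^6 + C(7,2)·0.80^2·0.20^5 + C(7,3)·0.80^3·0.20^4.
= 0.000013 + 0.000358 + 0.004301 + 0.028672 = 0.0333.

P = 0.0333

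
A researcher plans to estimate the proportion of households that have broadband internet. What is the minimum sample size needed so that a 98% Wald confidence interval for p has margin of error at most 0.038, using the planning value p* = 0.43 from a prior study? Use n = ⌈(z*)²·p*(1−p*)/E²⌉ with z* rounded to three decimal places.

z* = 2.326 at the 98% level.
p*(1−p*) = 0.43·0.57 = 0.2451.
(z*)²·p*(1−p*)/E² = 5.410276·0.2451/0.001444 = 918.323.
⌈918.323⌉ = 919.

n = 919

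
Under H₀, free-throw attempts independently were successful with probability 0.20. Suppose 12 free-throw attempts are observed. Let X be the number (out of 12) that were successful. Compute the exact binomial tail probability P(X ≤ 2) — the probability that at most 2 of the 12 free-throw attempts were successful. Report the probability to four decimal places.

X ~ Binomial(n=12, p=0.20).
P(X ≤ 2) = C(12,0)·0.20^0·0.80^12 + C(12,1)·0.20^1·0.80^11 + C(12,2)·0.20^2·0.80^10.
= 0.068719 + 0.206158 + 0.283468 = 0.5583.

P = 0.5583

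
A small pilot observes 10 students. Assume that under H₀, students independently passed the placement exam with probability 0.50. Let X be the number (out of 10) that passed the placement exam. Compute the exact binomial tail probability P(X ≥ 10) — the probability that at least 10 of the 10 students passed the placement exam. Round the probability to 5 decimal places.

X is binomial with n = 10 and p = 0.50.
P(X ≥ 10) = C(10,10)·0.50^10·0.50^0.
= 0.000977 = 0.00098.

P = 0.00098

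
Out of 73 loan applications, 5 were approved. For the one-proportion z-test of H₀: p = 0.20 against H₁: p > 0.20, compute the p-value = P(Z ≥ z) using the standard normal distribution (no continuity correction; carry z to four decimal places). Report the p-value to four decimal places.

Sample proportion p̂ = 5/73 = 0.06849.
Null standard error: √(0.20·0.80/73) = √0.002191781 = 0.046816.
Test statistic (full precision, shown to 4 dp): z = (5/73 − 0.20)/SE₀ ≈ -2.8090.
From the standard normal, P(Z ≥ z) = 0.9975.

p-value = 0.9975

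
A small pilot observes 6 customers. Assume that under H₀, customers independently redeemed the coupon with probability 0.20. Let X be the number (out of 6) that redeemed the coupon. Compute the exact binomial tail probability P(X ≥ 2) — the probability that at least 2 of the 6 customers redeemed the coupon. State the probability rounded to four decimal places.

X is binomial with n = 6 and p = 0.20.
P(X ≥ 2) = Σ_{j=2}^{6} C(6,j)·0.20^j·0.80^{6−j}.
= 0.245760 + 0.081920 + 0.015360 + 0.001536 + 0.000064 = 0.3446.

P = 0.3446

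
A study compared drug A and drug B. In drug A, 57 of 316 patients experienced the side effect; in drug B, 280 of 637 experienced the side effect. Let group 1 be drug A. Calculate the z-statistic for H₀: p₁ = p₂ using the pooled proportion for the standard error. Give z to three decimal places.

z = -7.879

Sample proportions: p̂₁ = 57/316 = 0.18038 and p̂₂ = 280/637 = 0.43956.
Pooling: p̂ = 337/953 = 0.35362.
SE = √[p̂(1−p̂)(1/n₁+1/n₂)] = √[0.35362·0.64638·(1/316+1/637)] ≈ 0.032896.
z = (p̂₁ − p̂₂)/SE = (0.18038 − 0.43956)/0.032896 = -0.25918/0.032896 = -7.879.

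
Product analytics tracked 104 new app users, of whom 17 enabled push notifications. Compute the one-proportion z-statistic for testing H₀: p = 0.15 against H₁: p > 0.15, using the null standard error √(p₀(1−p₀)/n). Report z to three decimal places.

Sample proportion p̂ = 17/104 = 0.16346.
Under H₀, SE = √(p₀(1−p₀)/n) = √(0.15·0.85/104) = √0.001225962 = 0.035014.
z = (0.16346 − 0.15)/0.035014 = 0.01346/0.035014 = 0.384.

z = 0.384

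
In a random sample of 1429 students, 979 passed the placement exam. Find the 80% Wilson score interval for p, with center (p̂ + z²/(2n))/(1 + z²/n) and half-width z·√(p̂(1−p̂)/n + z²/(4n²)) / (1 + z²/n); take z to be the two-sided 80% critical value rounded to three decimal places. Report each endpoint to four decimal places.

p̂ = 979/1429 = 0.68509; z = 1.282, so z² = 1.643524.
1 + z²/n = 1.001150.
Center = (0.68509 + 0.000575)/1.001150 = 0.68488.
Radicand: p̂(1−p̂)/n + z²/(4n²) = 0.000150973 + 0.000000201 = 0.000151174.
Half-width = 1.282·√0.000151174/1.001150 = 0.01574.
CI: 0.68488 ± 0.01574 = (0.6691, 0.7006).

(0.6691, 0.7006)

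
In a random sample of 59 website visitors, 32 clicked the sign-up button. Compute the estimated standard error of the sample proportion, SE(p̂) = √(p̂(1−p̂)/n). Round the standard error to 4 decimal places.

SE = 0.0649

The sample proportion is 32/59 = 0.54237.
p̂(1−p̂) = 0.248205.
Dividing by n and taking the root: √0.004206864 = 0.0649.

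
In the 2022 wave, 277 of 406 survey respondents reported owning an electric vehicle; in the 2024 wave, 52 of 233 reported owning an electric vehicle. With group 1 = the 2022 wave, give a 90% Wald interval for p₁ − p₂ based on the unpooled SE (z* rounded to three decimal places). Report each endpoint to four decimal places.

(0.4003, 0.5179)

p̂₁ = 277/406 = 0.68227, p̂₂ = 52/233 = 0.22318; p̂₁ − p̂₂ = 0.45909.
Unpooled SE = √(p̂₁(1−p̂₁)/n₁ + p̂₂(1−p̂₂)/n₂) = √(0.000533939 + 0.000744071) = 0.035749.
z* = 1.645 at the 90% level. Margin = 1.645·0.035749 = 0.05881.
CI: 0.45909 ± 0.05881 = (0.4003, 0.5179).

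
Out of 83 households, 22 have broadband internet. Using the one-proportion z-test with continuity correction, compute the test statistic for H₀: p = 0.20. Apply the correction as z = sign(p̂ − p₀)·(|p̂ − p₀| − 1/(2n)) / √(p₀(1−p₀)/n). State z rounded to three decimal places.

p̂ = 22/83 = 0.26506. p̂ − p₀ = 0.065060.
1/(2n) = 0.006024.
Corrected numerator: |0.065060| − 0.006024 = 0.059036.
SE₀ = √(0.20·0.80/83) = 0.043906.
z = (+)0.059036/0.043906 = 1.345.

z = 1.345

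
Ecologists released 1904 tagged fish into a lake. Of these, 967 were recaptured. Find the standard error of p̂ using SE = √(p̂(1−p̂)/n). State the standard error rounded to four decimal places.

With x = 967 successes in n = 1904, p̂ = 0.50788.
p̂(1−p̂) = 0.249938.
Dividing by n and taking the root: √0.000131270 = 0.0115.

SE = 0.0115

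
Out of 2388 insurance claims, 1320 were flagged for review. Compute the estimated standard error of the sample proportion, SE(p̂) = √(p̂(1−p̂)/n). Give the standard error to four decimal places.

SE = 0.0102

The sample proportion is 1320/2388 = 0.55276.
p̂(1−p̂) = 0.247216.
SE = √(0.247216/2388) = 0.0102.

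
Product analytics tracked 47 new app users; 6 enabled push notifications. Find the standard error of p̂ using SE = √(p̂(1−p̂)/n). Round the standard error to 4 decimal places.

With x = 6 successes in n = 47, p̂ = 0.12766.
p̂(1−p̂) = 0.12766·0.87234 = 0.111363.
SE = √(0.111363/47) = √0.002369426 = 0.0487.

SE = 0.0487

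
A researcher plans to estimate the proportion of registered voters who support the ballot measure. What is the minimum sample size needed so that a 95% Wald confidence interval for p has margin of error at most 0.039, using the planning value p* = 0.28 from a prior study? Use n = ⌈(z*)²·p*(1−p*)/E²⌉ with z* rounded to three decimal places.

n = 510

For 95% confidence, z* = 1.960.
p*(1−p*) = 0.2016.
Required n before rounding: 3.841600 × 0.2016 / 0.039² = 509.182.
⌈509.182⌉ = 510.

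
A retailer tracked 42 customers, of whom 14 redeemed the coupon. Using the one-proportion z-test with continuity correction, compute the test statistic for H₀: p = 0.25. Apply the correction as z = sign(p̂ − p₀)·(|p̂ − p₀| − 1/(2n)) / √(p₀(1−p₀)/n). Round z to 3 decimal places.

p̂ = 14/42 = 0.33333. p̂ − p₀ = 0.083333.
Continuity correction 1/(2n) = 1/84 = 0.011905.
Corrected numerator: |0.083333| − 0.011905 = 0.071428.
SE₀ = √(0.25·0.75/42) = 0.066815.
z = (+)0.071428/0.066815 = 1.069.

z = 1.069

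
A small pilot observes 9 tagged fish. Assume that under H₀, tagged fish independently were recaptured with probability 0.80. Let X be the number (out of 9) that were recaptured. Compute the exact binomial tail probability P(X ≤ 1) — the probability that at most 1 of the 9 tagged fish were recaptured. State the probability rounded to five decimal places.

X ~ Binomial(n=9, p=0.80).
P(X ≤ 1) = C(9,0)·0.80^0·0.20^9 + C(9,1)·0.80^1·0.20^8.
= 0.000001 + 0.000018 = 0.00002.

P = 0.00002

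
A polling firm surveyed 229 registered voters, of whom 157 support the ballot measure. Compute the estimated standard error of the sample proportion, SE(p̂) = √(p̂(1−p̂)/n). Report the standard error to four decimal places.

With x = 157 successes in n = 229, p̂ = 0.68559.
p̂(1−p̂) = 0.215556.
SE = √(0.215556/229) = 0.0307.

SE = 0.0307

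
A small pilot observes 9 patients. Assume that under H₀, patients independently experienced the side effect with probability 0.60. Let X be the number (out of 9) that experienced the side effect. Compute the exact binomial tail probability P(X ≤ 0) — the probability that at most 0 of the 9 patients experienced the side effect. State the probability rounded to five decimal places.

X is binomial with n = 9 and p = 0.60.
P(X ≤ 0) = C(9,0)·0.60^0·0.40^9.
= 0.000262 = 0.00026.

P = 0.00026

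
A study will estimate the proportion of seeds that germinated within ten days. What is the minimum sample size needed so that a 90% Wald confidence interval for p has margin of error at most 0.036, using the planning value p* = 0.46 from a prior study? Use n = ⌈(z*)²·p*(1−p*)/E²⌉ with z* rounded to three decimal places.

n = 519

z* = 1.645 at the 90% level.
p*(1−p*) = 0.46·0.54 = 0.2484.
(z*)²·p*(1−p*)/E² = 2.706025·0.2484/0.001296 = 518.655.
⌈518.655⌉ = 519.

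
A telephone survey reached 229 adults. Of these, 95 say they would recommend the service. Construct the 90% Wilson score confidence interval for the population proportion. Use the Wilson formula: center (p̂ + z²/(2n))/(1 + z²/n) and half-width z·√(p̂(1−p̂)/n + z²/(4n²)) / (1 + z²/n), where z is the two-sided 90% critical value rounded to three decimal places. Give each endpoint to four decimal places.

(0.3626, 0.4691)

p̂ = 95/229 = 0.41485; z = 1.645, so z² = 2.706025.
1 + z²/n = 1.011817.
Adjusted center: (0.41485 + z²/(2n))/1.011817 = 0.41584.
Radicand: p̂(1−p̂)/n + z²/(4n²) = 0.001060039 + 0.000012900 = 0.001072939.
Half-width = z·√(radicand)/denom = 1.645·0.032756/1.011817 = 0.05325.
CI: 0.41584 ± 0.05325 = (0.3626, 0.4691).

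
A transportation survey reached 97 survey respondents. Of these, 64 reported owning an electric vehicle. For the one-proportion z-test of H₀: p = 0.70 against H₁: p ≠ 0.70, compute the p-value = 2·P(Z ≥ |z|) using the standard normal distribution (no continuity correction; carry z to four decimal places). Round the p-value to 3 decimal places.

The sample proportion is 64/97 = 0.65979.
Null standard error: √(0.70·0.30/97) = √0.002164948 = 0.046529.
Test statistic (full precision, shown to 4 dp): z = (64/97 − 0.70)/SE₀ ≈ -0.8641.
p-value = 2·P(Z ≥ |z|) with z = -0.8641 → 0.388.

p-value = 0.388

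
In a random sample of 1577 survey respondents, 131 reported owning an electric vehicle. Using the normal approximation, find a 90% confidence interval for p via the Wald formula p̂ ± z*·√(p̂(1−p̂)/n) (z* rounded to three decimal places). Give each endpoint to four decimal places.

The sample proportion is 131/1577 = 0.08307.
SE(p̂) = √(0.08307·0.91693/1577) = 0.006950.
z* = 1.645 at the 90% level.
Margin of error: 1.645 × 0.006950 = 0.01143.
CI: 0.08307 ± 0.01143 = (0.0716, 0.0945).

(0.0716, 0.0945)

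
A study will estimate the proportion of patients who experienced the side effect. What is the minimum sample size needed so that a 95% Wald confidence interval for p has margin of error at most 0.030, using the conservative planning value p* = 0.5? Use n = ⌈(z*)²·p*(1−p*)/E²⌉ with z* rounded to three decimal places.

n = 1068

z* = 1.960 at the 95% level.
p*(1−p*) = 0.50·0.50 = 0.2500.
(z*)²·p*(1−p*)/E² = 3.841600·0.2500/0.000900 = 1067.111.
⌈1067.111⌉ = 1068.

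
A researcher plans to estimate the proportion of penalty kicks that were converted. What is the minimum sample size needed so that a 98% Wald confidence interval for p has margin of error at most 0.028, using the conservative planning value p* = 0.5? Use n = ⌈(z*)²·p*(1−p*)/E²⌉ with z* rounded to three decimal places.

For 98% confidence, z* = 2.326.
p*(1−p*) = 0.50·0.50 = 0.2500.
Required n before rounding: 5.410276 × 0.2500 / 0.028² = 1725.216.
Rounding up, n = 1726.

n = 1726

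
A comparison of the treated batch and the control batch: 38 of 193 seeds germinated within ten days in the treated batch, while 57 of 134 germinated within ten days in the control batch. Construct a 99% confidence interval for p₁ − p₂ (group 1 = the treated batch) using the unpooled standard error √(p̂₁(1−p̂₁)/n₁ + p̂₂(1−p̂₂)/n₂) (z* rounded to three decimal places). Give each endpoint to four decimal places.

p̂₁ = 0.19689, p̂₂ = 0.42537, so the observed difference is -0.22848.
SE = √(0.000819301 + 0.001824111) = √0.002643412 = 0.051414.
The 99% critical value is z* = 2.576. Margin = 2.576·0.051414 = 0.13244.
CI: -0.22848 ± 0.13244 = (-0.3609, -0.0960).

(-0.3609, -0.0960)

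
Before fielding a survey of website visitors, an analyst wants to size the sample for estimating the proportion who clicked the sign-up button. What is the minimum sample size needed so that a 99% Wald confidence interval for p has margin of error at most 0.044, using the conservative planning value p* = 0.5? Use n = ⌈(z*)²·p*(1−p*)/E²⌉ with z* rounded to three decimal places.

n = 857

For 99% confidence, z* = 2.576.
p*(1−p*) = 0.50·0.50 = 0.2500.
Required n before rounding: 6.635776 × 0.2500 / 0.044² = 856.893.
Rounding up, n = 857.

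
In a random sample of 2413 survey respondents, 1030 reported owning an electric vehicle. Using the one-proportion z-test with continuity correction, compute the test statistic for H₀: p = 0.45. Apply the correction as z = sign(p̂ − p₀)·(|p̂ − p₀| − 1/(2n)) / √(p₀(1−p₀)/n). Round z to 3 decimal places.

z = -2.265

Sample proportion p̂ = 1030/2413 = 0.42685. p̂ − p₀ = -0.023145.
1/(2n) = 0.000207.
Corrected numerator: |-0.023145| − 0.000207 = 0.022938.
SE₀ = √(0.45·0.55/2413) = 0.010128.
z = −0.022938/0.010128 = -2.265.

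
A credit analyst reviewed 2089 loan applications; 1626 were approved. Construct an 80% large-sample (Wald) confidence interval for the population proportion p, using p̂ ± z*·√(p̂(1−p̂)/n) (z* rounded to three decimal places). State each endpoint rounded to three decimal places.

Sample proportion p̂ = 1626/2089 = 0.77836.
SE = √(p̂(1−p̂)/n) = √(0.172514/2089) = 0.009087.
z* = 1.282 at the 80% level.
Margin = 1.282·0.009087 = 0.01165.
CI: 0.77836 ± 0.01165 = (0.767, 0.790).

(0.767, 0.790)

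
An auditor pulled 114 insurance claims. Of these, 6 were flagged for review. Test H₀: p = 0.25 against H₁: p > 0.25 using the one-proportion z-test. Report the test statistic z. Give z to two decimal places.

p̂ = 6/114 = 0.05263.
Null standard error: √(0.25·0.75/114) = √0.001644737 = 0.040555.
z = (p̂ − p₀)/SE = (0.05263 − 0.25)/0.040555 = -4.87.

z = -4.87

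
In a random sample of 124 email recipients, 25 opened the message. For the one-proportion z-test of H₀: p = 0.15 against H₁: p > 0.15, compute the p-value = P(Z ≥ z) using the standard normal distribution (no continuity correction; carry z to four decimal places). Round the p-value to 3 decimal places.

p̂ = 25/124 = 0.20161.
Under H₀, SE = √(p₀(1−p₀)/n) = √(0.15·0.85/124) = √0.001028226 = 0.032066.
Test statistic (full precision, shown to 4 dp): z = (25/124 − 0.15)/SE₀ ≈ 1.6096.
p-value = P(Z ≥ z) with z = 1.6096 → 0.054.

p-value = 0.054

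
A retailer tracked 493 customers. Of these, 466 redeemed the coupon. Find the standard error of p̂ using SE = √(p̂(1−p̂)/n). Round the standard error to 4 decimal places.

With x = 466 successes in n = 493, p̂ = 0.94523.
p̂(1−p̂) = 0.051770.
Dividing by n and taking the root: √0.000105010 = 0.0102.

SE = 0.0102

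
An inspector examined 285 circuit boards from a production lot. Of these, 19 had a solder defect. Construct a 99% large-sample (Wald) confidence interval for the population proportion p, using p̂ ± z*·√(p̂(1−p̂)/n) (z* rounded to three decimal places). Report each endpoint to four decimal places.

(0.0286, 0.1047)

Sample proportion p̂ = 19/285 = 0.06667.
SE(p̂) = √(0.06667·0.93333/285) = 0.014776.
The 99% critical value is z* = 2.576.
Margin = 2.576·0.014776 = 0.03806.
So the interval runs from 0.0286 to 0.1047.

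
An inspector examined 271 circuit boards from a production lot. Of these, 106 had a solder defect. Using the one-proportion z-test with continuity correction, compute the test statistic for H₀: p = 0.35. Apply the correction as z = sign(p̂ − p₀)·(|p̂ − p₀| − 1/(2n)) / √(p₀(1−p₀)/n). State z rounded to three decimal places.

z = 1.356

With x = 106 successes in n = 271, p̂ = 0.39114. p̂ − p₀ = 0.041144.
Continuity correction 1/(2n) = 1/542 = 0.001845.
Corrected numerator: |0.041144| − 0.001845 = 0.039299.
SE₀ = √(0.35·0.65/271) = 0.028974.
z = (+)0.039299/0.028974 = 1.356.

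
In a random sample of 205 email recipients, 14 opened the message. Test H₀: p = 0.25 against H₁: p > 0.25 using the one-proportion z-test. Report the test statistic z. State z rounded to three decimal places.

p̂ = 14/205 = 0.06829.
Null standard error: √(0.25·0.75/205) = √0.000914634 = 0.030243.
z = (0.06829 − 0.25)/0.030243 = -0.18171/0.030243 = -6.008.

z = -6.008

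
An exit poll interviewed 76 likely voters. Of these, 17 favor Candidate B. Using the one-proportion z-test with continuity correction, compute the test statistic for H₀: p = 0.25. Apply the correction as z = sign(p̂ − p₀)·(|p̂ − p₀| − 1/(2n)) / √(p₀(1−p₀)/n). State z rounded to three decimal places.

z = -0.397

With x = 17 successes in n = 76, p̂ = 0.22368. p̂ − p₀ = -0.026316.
1/(2n) = 0.006579.
Corrected numerator: |-0.026316| − 0.006579 = 0.019737.
Null standard error: √(0.25·0.75/76) = √0.002467105 = 0.049670.
z = −0.019737/0.049670 = -0.397.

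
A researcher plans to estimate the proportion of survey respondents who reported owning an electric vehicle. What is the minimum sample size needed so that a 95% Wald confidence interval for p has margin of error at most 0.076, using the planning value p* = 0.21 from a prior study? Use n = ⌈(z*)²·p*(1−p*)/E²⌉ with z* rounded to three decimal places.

For 95% confidence, z* = 1.960.
p*(1−p*) = 0.21·0.79 = 0.1659.
Required n before rounding: 3.841600 × 0.1659 / 0.076² = 110.340.
Rounding up, n = 111.

n = 111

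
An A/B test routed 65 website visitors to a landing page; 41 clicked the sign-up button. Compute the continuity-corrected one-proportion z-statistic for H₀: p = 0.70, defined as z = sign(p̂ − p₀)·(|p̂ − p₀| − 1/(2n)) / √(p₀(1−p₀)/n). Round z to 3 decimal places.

z = -1.083

Sample proportion p̂ = 41/65 = 0.63077. p̂ − p₀ = -0.069231.
Continuity correction 1/(2n) = 1/130 = 0.007692.
Corrected numerator: |-0.069231| − 0.007692 = 0.061539.
Under H₀, SE = √(p₀(1−p₀)/n) = √(0.70·0.30/65) = √0.003230769 = 0.056840.
z = −0.061539/0.056840 = -1.083.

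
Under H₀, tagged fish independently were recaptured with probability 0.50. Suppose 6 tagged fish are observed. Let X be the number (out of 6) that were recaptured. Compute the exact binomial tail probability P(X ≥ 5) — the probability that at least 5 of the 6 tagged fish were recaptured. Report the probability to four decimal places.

X is binomial with n = 6 and p = 0.50.
P(X ≥ 5) = C(6,5)·0.50^5·0.50^1 + C(6,6)·0.50^6·0.50^0.
= 0.093750 + 0.015625 = 0.1094.

P = 0.1094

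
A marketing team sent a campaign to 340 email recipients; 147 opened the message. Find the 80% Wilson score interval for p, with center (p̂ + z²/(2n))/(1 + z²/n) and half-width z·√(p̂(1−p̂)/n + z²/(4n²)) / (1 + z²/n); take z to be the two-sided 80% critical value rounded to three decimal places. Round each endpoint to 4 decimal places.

(0.3983, 0.4670)

Here p̂ = 147/340 = 0.43235 and z = 1.282 (z² = 1.643524).
Denominator 1 + z²/n = 1 + 1.643524/340 = 1.004834.
Center = (0.43235 + 0.002417)/1.004834 = 0.43268.
Radicand: p̂(1−p̂)/n + z²/(4n²) = 0.000721835 + 0.000003554 = 0.000725389.
Half-width = 1.282·√0.000725389/1.004834 = 0.03436.
Interval: 0.43268 ± 0.03436 → (0.3983, 0.4670).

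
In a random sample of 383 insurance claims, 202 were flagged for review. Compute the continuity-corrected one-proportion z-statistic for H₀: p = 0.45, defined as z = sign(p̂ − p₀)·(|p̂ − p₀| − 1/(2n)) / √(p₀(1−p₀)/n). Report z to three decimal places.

With x = 202 successes in n = 383, p̂ = 0.52742. p̂ − p₀ = 0.077415.
1/(2n) = 0.001305.
Corrected numerator: |0.077415| − 0.001305 = 0.076110.
Under H₀, SE = √(p₀(1−p₀)/n) = √(0.45·0.55/383) = √0.000646214 = 0.025421.
z = +0.076110/0.025421 = 2.994.

z = 2.994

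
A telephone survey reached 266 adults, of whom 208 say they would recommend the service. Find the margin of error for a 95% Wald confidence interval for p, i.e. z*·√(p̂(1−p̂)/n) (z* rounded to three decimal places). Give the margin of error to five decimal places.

Sample proportion p̂ = 208/266 = 0.78195.
SE = √(p̂(1−p̂)/n) = √(0.170501/266) = 0.025318.
The 95% critical value is z* = 1.960.
So ME = 0.04962.

ME = 0.04962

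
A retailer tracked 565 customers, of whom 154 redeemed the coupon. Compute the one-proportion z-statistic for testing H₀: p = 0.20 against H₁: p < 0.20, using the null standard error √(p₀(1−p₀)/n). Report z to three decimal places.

With x = 154 successes in n = 565, p̂ = 0.27257.
Null standard error: √(0.20·0.80/565) = √0.000283186 = 0.016828.
Test statistic: z = 0.07257/0.016828 = 4.312.

z = 4.312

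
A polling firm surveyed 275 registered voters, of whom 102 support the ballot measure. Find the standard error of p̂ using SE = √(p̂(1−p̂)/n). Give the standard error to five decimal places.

SE = 0.02913

The sample proportion is 102/275 = 0.37091.
p̂(1−p̂) = 0.37091·0.62909 = 0.233336.
Dividing by n and taking the root: √0.000848495 = 0.02913.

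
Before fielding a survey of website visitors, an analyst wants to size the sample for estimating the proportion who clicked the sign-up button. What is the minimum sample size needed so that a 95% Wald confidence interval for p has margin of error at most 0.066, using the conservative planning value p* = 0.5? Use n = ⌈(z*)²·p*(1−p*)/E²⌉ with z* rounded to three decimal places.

n = 221

The 95% critical value is z* = 1.960.
p*(1−p*) = 0.2500.
Required n before rounding: 3.841600 × 0.2500 / 0.066² = 220.478.
⌈220.478⌉ = 221.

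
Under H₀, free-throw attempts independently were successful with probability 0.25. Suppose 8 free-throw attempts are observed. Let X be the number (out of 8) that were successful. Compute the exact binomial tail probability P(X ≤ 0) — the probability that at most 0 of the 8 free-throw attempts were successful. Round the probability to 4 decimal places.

P = 0.1001

X is binomial with n = 8 and p = 0.25.
P(X ≤ 0) = C(8,0)·0.25^0·0.75^8.
= 0.100113 = 0.1001.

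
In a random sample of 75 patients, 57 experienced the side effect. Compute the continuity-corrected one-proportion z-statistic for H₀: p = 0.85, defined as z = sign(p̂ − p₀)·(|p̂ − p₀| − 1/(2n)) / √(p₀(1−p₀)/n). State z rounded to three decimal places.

z = -2.021

Sample proportion p̂ = 57/75 = 0.76000. p̂ − p₀ = -0.090000.
1/(2n) = 0.006667.
Corrected numerator: |-0.090000| − 0.006667 = 0.083333.
SE₀ = √(0.85·0.15/75) = 0.041231.
z = −0.083333/0.041231 = -2.021.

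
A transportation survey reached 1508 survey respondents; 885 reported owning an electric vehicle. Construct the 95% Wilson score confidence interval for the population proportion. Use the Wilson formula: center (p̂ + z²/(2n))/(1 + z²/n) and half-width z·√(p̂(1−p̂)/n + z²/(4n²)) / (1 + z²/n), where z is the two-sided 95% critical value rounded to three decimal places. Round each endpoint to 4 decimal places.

(0.5618, 0.6115)

Here p̂ = 885/1508 = 0.58687 and z = 1.960 (z² = 3.841600).
1 + z²/n = 1.002547.
Adjusted center: (0.58687 + z²/(2n))/1.002547 = 0.58665.
Radicand: p̂(1−p̂)/n + z²/(4n²) = 0.000160778 + 0.000000422 = 0.000161200.
Half-width = 1.960·√0.000161200/1.002547 = 0.02482.
Interval: 0.58665 ± 0.02482 → (0.5618, 0.6115).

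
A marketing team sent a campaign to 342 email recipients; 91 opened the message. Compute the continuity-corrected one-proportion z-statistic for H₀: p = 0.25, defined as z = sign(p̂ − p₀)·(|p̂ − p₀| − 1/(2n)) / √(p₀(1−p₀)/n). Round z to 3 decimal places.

z = 0.624

p̂ = 91/342 = 0.26608. p̂ − p₀ = 0.016082.
1/(2n) = 0.001462.
Corrected numerator: |0.016082| − 0.001462 = 0.014620.
SE₀ = √(0.25·0.75/342) = 0.023415.
z = (+)0.014620/0.023415 = 0.624.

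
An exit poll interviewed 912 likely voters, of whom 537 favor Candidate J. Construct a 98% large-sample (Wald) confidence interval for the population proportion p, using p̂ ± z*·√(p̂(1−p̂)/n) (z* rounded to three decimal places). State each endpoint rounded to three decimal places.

(0.551, 0.627)

With x = 537 successes in n = 912, p̂ = 0.58882.
SE = √(p̂(1−p̂)/n) = √(0.242112/912) = 0.016293.
The 98% critical value is z* = 2.326.
Margin = 2.326·0.016293 = 0.03790.
So the interval runs from 0.551 to 0.627.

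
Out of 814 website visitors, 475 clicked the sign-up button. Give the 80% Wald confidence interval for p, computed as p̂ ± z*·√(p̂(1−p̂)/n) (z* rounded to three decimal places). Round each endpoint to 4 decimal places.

(0.5614, 0.6057)

p̂ = 475/814 = 0.58354.
Standard error of p̂: √(0.243021/814) = √0.000298552 = 0.017279.
z* = 1.282 at the 80% level.
Margin of error: 1.282 × 0.017279 = 0.02215.
Interval: 0.58354 ± 0.02215 → (0.5614, 0.6057).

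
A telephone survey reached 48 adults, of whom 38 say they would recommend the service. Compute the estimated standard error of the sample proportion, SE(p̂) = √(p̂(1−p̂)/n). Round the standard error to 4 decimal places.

Sample proportion p̂ = 38/48 = 0.79167.
p̂(1−p̂) = 0.79167·0.20833 = 0.164929.
SE = √(0.164929/48) = √0.003436021 = 0.0586.

SE = 0.0586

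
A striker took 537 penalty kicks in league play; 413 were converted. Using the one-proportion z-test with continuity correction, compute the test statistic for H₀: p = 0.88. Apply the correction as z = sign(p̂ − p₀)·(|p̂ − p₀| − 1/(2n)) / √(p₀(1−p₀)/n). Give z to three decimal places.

With x = 413 successes in n = 537, p̂ = 0.76909. p̂ − p₀ = -0.110912.
Continuity correction 1/(2n) = 1/1074 = 0.000931.
Corrected numerator: |-0.110912| − 0.000931 = 0.109981.
Null standard error: √(0.88·0.12/537) = √0.000196648 = 0.014023.
z = (−)0.109981/0.014023 = -7.843.

z = -7.843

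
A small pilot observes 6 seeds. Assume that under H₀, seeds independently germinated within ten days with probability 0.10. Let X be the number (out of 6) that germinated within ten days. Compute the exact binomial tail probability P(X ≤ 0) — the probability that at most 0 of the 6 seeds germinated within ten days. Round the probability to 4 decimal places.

X ~ Binomial(n=6, p=0.10).
P(X ≤ 0) = C(6,0)·0.10^0·0.90^6.
= 0.531441 = 0.5314.

P = 0.5314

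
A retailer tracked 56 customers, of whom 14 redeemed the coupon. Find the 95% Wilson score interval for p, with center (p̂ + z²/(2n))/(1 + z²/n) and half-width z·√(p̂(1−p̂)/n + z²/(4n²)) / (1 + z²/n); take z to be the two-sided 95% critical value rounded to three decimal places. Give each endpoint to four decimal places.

Here p̂ = 14/56 = 0.25000 and z = 1.960 (z² = 3.841600).
Denominator 1 + z²/n = 1 + 3.841600/56 = 1.068600.
Adjusted center: (0.25000 + z²/(2n))/1.068600 = 0.26605.
Radicand: p̂(1−p̂)/n + z²/(4n²) = 0.003348214 + 0.000306250 = 0.003654464.
Half-width = 1.960·√0.003654464/1.068600 = 0.11088.
CI: 0.26605 ± 0.11088 = (0.1552, 0.3769).

(0.1552, 0.3769)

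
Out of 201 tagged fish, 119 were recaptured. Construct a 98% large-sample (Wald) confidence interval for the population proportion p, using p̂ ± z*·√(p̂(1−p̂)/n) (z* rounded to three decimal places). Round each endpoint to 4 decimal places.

Sample proportion p̂ = 119/201 = 0.59204.
Standard error of p̂: √(0.241529/201) = √0.001201635 = 0.034665.
The 98% critical value is z* = 2.326.
Margin = 2.326·0.034665 = 0.08063.
CI: 0.59204 ± 0.08063 = (0.5114, 0.6727).

(0.5114, 0.6727)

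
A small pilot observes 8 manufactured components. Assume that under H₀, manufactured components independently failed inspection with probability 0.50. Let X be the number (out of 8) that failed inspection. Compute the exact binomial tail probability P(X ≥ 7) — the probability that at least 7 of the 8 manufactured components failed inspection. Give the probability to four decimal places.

P = 0.0352

X is binomial with n = 8 and p = 0.50.
P(X ≥ 7) = C(8,7)·0.50^7·0.50^1 + C(8,8)·0.50^8·0.50^0.
= 0.031250 + 0.003906 = 0.0352.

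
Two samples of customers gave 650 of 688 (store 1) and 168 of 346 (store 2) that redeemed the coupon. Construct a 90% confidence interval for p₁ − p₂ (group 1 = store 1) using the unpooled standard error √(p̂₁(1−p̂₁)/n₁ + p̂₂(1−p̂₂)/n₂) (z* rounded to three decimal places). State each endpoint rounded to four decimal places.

(0.4128, 0.5057)

p̂₁ = 0.94477, p̂₂ = 0.48555, so the observed difference is 0.45922.
SE = √(0.000075846 + 0.000721940) = √0.000797786 = 0.028245.
The 90% critical value is z* = 1.645. Margin of error = 0.04646.
Interval: 0.45922 ± 0.04646 → (0.4128, 0.5057).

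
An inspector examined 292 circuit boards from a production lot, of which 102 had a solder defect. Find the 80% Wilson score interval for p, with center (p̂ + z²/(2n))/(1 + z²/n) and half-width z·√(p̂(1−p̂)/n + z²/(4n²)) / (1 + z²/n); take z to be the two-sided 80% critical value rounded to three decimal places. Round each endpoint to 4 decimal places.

(0.3145, 0.3858)

p̂ = 102/292 = 0.34932; z = 1.282, so z² = 1.643524.
Denominator 1 + z²/n = 1 + 1.643524/292 = 1.005629.
Center = (0.34932 + 0.002814)/1.005629 = 0.35016.
Radicand: p̂(1−p̂)/n + z²/(4n²) = 0.000778404 + 0.000004819 = 0.000783223.
Half-width = 1.282·√0.000783223/1.005629 = 0.03568.
Interval: 0.35016 ± 0.03568 → (0.3145, 0.3858).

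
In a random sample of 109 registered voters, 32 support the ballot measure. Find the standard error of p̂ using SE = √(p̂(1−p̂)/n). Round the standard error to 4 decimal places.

With x = 32 successes in n = 109, p̂ = 0.29358.
p̂(1−p̂) = 0.29358·0.70642 = 0.207391.
SE = √(0.207391/109) = √0.001902670 = 0.0436.

SE = 0.0436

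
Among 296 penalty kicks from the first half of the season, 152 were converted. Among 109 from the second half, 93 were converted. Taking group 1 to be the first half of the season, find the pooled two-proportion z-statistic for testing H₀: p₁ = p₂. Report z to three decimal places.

z = -6.202

Sample proportions: p̂₁ = 152/296 = 0.51351 and p̂₂ = 93/109 = 0.85321.
Pooled p̂ = (152+93)/(296+109) = 245/405 = 0.60494.
SE = √[p̂(1−p̂)(1/n₁+1/n₂)] = √[0.60494·0.39506·(1/296+1/109)] ≈ 0.054772.
z = -0.33970/0.054772 = -6.202.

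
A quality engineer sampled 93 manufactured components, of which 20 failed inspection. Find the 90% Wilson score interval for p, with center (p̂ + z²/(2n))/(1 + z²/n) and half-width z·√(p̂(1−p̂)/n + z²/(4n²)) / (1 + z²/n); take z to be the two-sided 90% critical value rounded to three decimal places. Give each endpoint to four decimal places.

p̂ = 20/93 = 0.21505; z = 1.645, so z² = 2.706025.
1 + z²/n = 1.029097.
Center = (0.21505 + 0.014549)/1.029097 = 0.22311.
Radicand: p̂(1−p̂)/n + z²/(4n²) = 0.001815114 + 0.000078218 = 0.001893332.
Half-width = z·√(radicand)/denom = 1.645·0.043512/1.029097 = 0.06955.
So the interval runs from 0.1536 to 0.2927.

(0.1536, 0.2927)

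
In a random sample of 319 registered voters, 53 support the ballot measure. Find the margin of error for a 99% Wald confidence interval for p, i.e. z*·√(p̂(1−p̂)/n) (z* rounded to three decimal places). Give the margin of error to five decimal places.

ME = 0.05368

p̂ = 53/319 = 0.16614.
Standard error of p̂: √(0.138540/319) = √0.000434296 = 0.020840.
z* = 2.576 at the 99% level.
ME = 2.576·0.020840 = 0.05368.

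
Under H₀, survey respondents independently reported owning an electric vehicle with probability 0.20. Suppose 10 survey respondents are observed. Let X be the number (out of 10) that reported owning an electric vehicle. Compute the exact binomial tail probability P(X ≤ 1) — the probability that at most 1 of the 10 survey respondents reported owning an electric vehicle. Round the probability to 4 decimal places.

P = 0.3758

X ~ Binomial(n=10, p=0.20).
P(X ≤ 1) = C(10,0)·0.20^0·0.80^10 + C(10,1)·0.20^1·0.80^9.
= 0.107374 + 0.268435 = 0.3758.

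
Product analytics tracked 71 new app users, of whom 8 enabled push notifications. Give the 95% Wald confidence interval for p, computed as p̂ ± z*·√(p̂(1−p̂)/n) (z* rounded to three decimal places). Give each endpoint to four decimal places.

(0.0391, 0.1862)

p̂ = 8/71 = 0.11268.
Standard error of p̂: √(0.099980/71) = √0.001408171 = 0.037526.
z* = 1.960 at the 95% level.
Margin of error: 1.960 × 0.037526 = 0.07355.
So the interval runs from 0.0391 to 0.1862.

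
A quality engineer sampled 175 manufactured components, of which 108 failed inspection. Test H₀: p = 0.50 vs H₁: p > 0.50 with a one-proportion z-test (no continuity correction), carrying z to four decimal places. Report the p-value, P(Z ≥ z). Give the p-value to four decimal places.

Sample proportion p̂ = 108/175 = 0.61714.
SE₀ = √(0.50·0.50/175) = 0.037796.
z = (p̂ − p₀)/SE = (108/175 − 0.50)/0.037796 ≈ 3.0993.
p-value = P(Z ≥ z) with z = 3.0993 → 0.0010.

p-value = 0.0010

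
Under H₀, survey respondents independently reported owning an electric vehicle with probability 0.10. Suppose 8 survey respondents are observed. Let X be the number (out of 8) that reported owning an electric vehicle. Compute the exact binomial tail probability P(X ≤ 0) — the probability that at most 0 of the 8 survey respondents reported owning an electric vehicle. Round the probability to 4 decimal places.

X is binomial with n = 8 and p = 0.10.
P(X ≤ 0) = C(8,0)·0.10^0·0.90^8.
= 0.430467 = 0.4305.

P = 0.4305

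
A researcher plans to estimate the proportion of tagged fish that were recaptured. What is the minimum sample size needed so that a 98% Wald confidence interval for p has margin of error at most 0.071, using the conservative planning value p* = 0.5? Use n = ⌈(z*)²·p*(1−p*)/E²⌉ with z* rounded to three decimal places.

n = 269

The 98% critical value is z* = 2.326.
p*(1−p*) = 0.50·0.50 = 0.2500.
Required n before rounding: 5.410276 × 0.2500 / 0.071² = 268.314.
⌈268.314⌉ = 269.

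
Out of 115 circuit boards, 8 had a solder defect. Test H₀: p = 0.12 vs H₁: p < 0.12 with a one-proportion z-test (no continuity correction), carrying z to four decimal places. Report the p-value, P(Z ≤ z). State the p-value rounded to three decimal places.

p-value = 0.048

Sample proportion p̂ = 8/115 = 0.06957.
Null standard error: √(0.12·0.88/115) = √0.000918261 = 0.030303.
Test statistic (full precision, shown to 4 dp): z = (8/115 − 0.12)/SE₀ ≈ -1.6644.
p-value = P(Z ≤ z) with z = -1.6644 → 0.048.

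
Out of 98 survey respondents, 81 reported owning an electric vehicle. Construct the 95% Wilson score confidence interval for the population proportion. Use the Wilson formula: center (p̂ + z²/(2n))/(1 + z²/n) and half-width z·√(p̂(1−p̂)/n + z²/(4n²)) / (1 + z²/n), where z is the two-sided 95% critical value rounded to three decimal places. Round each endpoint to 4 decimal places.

Here p̂ = 81/98 = 0.82653 and z = 1.960 (z² = 3.841600).
Denominator 1 + z²/n = 1 + 3.841600/98 = 1.039200.
Center = (0.82653 + 0.019600)/1.039200 = 0.81421.
Radicand: p̂(1−p̂)/n + z²/(4n²) = 0.001463038 + 0.000100000 = 0.001563038.
Half-width = 1.960·√0.001563038/1.039200 = 0.07457.
So the interval runs from 0.7396 to 0.8888.

(0.7396, 0.8888)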